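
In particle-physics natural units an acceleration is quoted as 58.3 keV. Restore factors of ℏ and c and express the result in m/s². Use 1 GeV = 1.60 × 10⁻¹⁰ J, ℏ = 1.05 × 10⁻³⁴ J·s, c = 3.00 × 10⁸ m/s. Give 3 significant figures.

2.67 × 10²⁸ m/s²

Acceleration is [L]/[T]² = c·[E]/ℏ.
1 GeV → c/ℏ × (1 GeV in J) = 4.57 × 10³² m/s².
Convert the energy scale: 58.3 keV = 5.83 × 10⁻⁵ GeV.
Result: 5.83 × 10⁻⁵ × 4.57 × 10³² = 2.67 × 10²⁸ m/s².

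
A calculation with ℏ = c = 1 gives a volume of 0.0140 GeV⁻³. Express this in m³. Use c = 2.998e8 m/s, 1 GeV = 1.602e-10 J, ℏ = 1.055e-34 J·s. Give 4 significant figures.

Volume is [L]³ = [E]⁻³·(ℏc)³.
1 GeV⁻³ → (ℏc)³ × (1 GeV in J)⁻³ = 7.696e-48 m³.
Result: 0.0140 × 7.696e-48 = 1.077e-49 m³.

1.077e-49 m³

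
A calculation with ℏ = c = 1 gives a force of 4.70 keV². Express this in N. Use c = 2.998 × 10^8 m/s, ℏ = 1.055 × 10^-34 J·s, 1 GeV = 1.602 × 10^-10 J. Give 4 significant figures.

Force is [E]/[L] = [E]²/(ℏc); restore (ℏc)⁻¹.
1 GeV² → 1/(ℏc) × (1 GeV in J)² = 8.114 × 10^5 N.
Convert the energy scale: 4.70 keV² = 4.70 × 10^-12 GeV².
Result: 4.70 × 10^-12 × 8.114 × 10^5 = 3.814 × 10^-6 N.

3.814 × 10^-6 N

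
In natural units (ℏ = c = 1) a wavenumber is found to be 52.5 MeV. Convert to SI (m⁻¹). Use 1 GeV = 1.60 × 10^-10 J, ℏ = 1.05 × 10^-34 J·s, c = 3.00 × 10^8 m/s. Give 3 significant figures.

2.67 × 10^14 m⁻¹

Inverse length is [E]/(ℏc).
1 GeV → 1/(ℏc) × (1 GeV in J) = 5.08 × 10^15 m⁻¹.
Convert the energy scale: 52.5 MeV = 0.0525 GeV.
Result: 0.0525 × 5.08 × 10^15 = 2.67 × 10^14 m⁻¹.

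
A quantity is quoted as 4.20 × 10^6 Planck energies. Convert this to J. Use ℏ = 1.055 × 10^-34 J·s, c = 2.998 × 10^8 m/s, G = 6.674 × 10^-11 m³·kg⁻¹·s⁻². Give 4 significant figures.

8.218 × 10^15 J

One Planck energy: E_P = √(ℏc⁵/G) = 1.957 × 10^9 J.
4.20 × 10^6 × 1.957 × 10^9 J = 8.218 × 10^15 J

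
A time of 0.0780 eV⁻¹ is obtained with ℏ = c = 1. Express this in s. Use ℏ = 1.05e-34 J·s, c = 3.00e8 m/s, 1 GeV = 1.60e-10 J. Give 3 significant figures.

A time is [E]⁻¹ in ℏ=c=1; restore one factor of ℏ.
1 GeV⁻¹ → ℏ × (1 GeV in J)⁻¹ = 6.56e-25 s.
Convert the energy scale: 0.0780 eV⁻¹ = 7.80e7 GeV⁻¹.
Result: 7.80e7 × 6.56e-25 = 5.12e-17 s.

5.12e-17 s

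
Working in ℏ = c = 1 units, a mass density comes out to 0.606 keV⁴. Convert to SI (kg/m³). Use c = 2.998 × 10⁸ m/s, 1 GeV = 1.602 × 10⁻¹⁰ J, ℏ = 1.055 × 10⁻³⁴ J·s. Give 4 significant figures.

Mass density is [E]/(c²[L]³) = [E]⁴/(ℏ³c⁵).
1 GeV⁴ → 1/(ℏ³c⁵) × (1 GeV in J)⁴ = 2.316 × 10²⁰ kg/m³.
Convert the energy scale: 0.606 keV⁴ = 6.06 × 10⁻²⁵ GeV⁴.
Result: 6.06 × 10⁻²⁵ × 2.316 × 10²⁰ = 1.403 × 10⁻⁴ kg/m³.

1.403 × 10⁻⁴ kg/m³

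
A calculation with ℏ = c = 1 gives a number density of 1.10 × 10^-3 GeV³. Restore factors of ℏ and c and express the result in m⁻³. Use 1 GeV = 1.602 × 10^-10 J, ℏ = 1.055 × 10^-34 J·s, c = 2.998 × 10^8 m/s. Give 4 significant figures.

1.429 × 10^44 m⁻³

Number density is [L]⁻³ = [E]³/(ℏc)³.
1 GeV³ → 1/(ℏc)³ × (1 GeV in J)³ = 1.299 × 10^47 m⁻³.
Result: 1.10 × 10^-3 × 1.299 × 10^47 = 1.429 × 10^44 m⁻³.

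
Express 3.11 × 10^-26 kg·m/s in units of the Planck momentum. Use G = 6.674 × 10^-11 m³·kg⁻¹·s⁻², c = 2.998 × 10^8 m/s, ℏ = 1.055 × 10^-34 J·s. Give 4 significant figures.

4.765 × 10^-27

Planck momentum: p_P = √(ℏc³/G) = 6.527 kg·m/s.
3.11 × 10^-26 / 6.527 = 4.765 × 10^-27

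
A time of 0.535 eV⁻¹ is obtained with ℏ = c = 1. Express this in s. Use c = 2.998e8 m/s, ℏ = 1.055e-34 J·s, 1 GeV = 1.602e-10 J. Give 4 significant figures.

3.523e-16 s

A time is [E]⁻¹ in ℏ=c=1; restore one factor of ℏ.
1 GeV⁻¹ → ℏ × (1 GeV in J)⁻¹ = 6.586e-25 s.
Convert the energy scale: 0.535 eV⁻¹ = 5.35e8 GeV⁻¹.
Result: 5.35e8 × 6.586e-25 = 3.523e-16 s.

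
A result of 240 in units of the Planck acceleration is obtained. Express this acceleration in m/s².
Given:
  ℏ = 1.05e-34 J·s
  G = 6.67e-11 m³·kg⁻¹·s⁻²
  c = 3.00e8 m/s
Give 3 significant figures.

One Planck acceleration: a_P = √(c⁷/(ℏG)) = 5.59e51 m/s².
240 × 5.59e51 m/s² = 1.34e54 m/s²

1.34e54 m/s²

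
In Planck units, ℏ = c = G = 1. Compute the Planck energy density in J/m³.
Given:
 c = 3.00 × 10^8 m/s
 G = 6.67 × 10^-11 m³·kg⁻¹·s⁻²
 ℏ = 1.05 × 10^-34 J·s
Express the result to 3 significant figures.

Dimensional analysis gives u_P = c⁷/(ℏG²).
  = 2.19 × 10^59 / 4.67 × 10^-55
  = 4.68 × 10^113 J/m³

4.68 × 10^113 J/m³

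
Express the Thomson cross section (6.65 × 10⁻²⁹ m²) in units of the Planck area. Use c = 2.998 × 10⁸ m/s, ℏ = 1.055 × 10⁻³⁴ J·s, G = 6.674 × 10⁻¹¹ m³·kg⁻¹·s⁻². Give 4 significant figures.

Planck area: A_P = ℏG/c³ = 2.613 × 10⁻⁷⁰ m².
6.65 × 10⁻²⁹ / 2.613 × 10⁻⁷⁰ = 2.545 × 10⁴¹

2.545 × 10⁴¹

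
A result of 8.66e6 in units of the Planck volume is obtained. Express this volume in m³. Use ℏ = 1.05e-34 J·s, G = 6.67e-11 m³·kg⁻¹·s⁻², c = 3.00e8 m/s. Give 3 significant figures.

3.62e-98 m³

One Planck volume: V_P = (ℏG/c³)^(3/2) = 4.18e-105 m³.
8.66e6 × 4.18e-105 m³ = 3.62e-98 m³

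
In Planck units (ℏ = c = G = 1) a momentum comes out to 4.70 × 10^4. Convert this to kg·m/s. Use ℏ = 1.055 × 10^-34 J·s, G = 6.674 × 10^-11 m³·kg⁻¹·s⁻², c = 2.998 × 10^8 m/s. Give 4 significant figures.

One Planck momentum: p_P = √(ℏc³/G) = 6.527 kg·m/s.
4.70 × 10^4 × 6.527 kg·m/s = 3.067 × 10^5 kg·m/s

3.067 × 10^5 kg·m/s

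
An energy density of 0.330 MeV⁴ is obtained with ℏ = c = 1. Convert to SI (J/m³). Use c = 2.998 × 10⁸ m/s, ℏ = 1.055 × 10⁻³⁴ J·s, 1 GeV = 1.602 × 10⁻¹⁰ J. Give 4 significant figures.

6.869 × 10²⁴ J/m³

[E]/[L]³ = [E]⁴/(ℏc)³; restore (ℏc)⁻³.
1 GeV⁴ → 1/(ℏc)³ × (1 GeV in J)⁴ = 2.082 × 10³⁷ J/m³.
Convert the energy scale: 0.330 MeV⁴ = 3.30 × 10⁻¹³ GeV⁴.
Result: 3.30 × 10⁻¹³ × 2.082 × 10³⁷ = 6.869 × 10²⁴ J/m³.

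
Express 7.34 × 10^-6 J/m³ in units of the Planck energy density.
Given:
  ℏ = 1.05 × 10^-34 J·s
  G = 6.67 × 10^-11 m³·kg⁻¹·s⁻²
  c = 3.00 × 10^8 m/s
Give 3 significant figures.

1.57 × 10^-119

Planck energy density: u_P = c⁷/(ℏG²) = 4.68 × 10^113 J/m³.
7.34 × 10^-6 / 4.68 × 10^113 = 1.57 × 10^-119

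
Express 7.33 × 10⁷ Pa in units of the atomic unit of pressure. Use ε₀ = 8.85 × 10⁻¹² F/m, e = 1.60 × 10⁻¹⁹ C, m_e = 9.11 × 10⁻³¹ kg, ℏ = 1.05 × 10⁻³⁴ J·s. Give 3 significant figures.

2.43 × 10⁻⁶

atomic unit of pressure: P_au = E_h/a₀³ = m_e⁴e¹⁰/((4πε₀)⁵ℏ⁸) = 3.01 × 10¹³ Pa.
7.33 × 10⁷ / 3.01 × 10¹³ = 2.43 × 10⁻⁶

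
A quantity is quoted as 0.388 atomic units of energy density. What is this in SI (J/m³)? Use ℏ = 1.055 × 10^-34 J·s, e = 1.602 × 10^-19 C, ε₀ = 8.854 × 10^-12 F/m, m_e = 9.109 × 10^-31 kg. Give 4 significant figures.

One atomic unit of energy density: u_au = E_h/a₀³ = m_e⁴e¹⁰/((4πε₀)⁵ℏ⁸) = 2.929 × 10^13 J/m³.
0.388 × 2.929 × 10^13 J/m³ = 1.137 × 10^13 J/m³

1.137 × 10^13 J/m³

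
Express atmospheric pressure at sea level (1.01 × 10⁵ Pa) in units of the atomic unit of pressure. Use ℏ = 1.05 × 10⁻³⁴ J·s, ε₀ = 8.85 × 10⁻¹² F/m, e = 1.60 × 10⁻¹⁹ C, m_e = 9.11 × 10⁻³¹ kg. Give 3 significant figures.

atomic unit of pressure: P_au = E_h/a₀³ = m_e⁴e¹⁰/((4πε₀)⁵ℏ⁸) = 3.01 × 10¹³ Pa.
1.01 × 10⁵ / 3.01 × 10¹³ = 3.35 × 10⁻⁹

3.35 × 10⁻⁹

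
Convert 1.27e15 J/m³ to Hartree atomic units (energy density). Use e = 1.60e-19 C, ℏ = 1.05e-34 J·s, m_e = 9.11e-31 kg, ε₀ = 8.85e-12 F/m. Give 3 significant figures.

42.2

atomic unit of energy density: u_au = E_h/a₀³ = m_e⁴e¹⁰/((4πε₀)⁵ℏ⁸) = 3.01e13 J/m³.
1.27e15 / 3.01e13 = 42.2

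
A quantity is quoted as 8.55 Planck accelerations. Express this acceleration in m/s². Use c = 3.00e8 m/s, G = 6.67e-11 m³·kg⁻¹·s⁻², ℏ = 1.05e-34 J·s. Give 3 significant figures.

4.78e52 m/s²

One Planck acceleration: a_P = √(c⁷/(ℏG)) = 5.59e51 m/s².
8.55 × 5.59e51 m/s² = 4.78e52 m/s²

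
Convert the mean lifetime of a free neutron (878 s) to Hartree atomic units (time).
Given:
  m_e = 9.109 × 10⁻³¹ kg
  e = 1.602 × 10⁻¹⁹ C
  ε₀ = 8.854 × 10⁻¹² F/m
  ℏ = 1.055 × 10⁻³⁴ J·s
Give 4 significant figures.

3.624 × 10¹⁹

atomic unit of time: τ_au = (4πε₀)²ℏ³/(m_e e⁴) = 2.423 × 10⁻¹⁷ s.
878 / 2.423 × 10⁻¹⁷ = 3.624 × 10¹⁹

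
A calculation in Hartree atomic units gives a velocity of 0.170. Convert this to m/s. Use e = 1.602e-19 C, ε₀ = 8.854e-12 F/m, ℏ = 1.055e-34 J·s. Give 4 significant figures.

3.717e5 m/s

One atomic unit of velocity: v_au = e²/(4πε₀ℏ) = 2.186e6 m/s.
0.170 × 2.186e6 m/s = 3.717e5 m/s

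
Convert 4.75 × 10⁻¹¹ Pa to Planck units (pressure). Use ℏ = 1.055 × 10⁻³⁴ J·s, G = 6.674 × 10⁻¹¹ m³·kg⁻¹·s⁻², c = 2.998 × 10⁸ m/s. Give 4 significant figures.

Planck pressure: p_P = c⁷/(ℏG²) = 4.632 × 10¹¹³ Pa.
4.75 × 10⁻¹¹ / 4.632 × 10¹¹³ = 1.025 × 10⁻¹²⁴

1.025 × 10⁻¹²⁴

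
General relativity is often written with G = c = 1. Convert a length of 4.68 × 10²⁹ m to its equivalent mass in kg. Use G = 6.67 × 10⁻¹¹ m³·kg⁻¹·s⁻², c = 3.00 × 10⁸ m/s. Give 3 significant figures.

Length → mass via c²/G.
4.68 × 10²⁹ m × (c²/G) = 6.31 × 10⁵⁶ kg

6.31 × 10⁵⁶ kg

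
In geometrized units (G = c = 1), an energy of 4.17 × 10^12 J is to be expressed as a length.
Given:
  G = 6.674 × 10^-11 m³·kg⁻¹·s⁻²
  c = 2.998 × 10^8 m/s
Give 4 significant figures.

3.445 × 10^-32 m

Energy → length via G/c⁴.
4.17 × 10^12 J × (G/c⁴) = 3.445 × 10^-32 m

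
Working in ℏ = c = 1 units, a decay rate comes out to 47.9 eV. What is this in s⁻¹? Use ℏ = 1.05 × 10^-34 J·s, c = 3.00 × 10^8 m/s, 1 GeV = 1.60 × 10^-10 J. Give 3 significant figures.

7.30 × 10^16 s⁻¹

A rate is [E]/ℏ; divide by ℏ.
1 GeV → 1/ℏ × (1 GeV in J) = 1.52 × 10^24 s⁻¹.
Convert the energy scale: 47.9 eV = 4.79 × 10^-8 GeV.
Result: 4.79 × 10^-8 × 1.52 × 10^24 = 7.30 × 10^16 s⁻¹.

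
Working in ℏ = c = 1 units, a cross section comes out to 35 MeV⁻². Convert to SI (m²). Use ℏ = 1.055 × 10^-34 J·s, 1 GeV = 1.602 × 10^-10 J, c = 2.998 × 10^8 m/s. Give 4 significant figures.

1.364 × 10^-24 m²

Area is [L]² = [E]⁻²·(ℏc)²; restore (ℏc)².
1 GeV⁻² → (ℏc)² × (1 GeV in J)⁻² = 3.898 × 10^-32 m².
Convert the energy scale: 35 MeV⁻² = 3.50 × 10^7 GeV⁻².
Result: 3.50 × 10^7 × 3.898 × 10^-32 = 1.364 × 10^-24 m².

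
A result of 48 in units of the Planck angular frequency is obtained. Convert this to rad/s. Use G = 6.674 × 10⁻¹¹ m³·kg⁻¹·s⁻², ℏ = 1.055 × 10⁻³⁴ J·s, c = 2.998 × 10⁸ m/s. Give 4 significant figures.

8.902 × 10⁴⁴ rad/s

One Planck angular frequency: ω_P = √(c⁵/(ℏG)) = 1.855 × 10⁴³ rad/s.
48 × 1.855 × 10⁴³ rad/s = 8.902 × 10⁴⁴ rad/s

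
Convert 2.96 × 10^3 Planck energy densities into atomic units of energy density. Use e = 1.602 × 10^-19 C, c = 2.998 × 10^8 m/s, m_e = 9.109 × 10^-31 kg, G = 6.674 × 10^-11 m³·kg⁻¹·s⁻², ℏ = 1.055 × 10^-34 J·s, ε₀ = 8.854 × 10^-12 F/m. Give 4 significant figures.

Planck energy density: u_P = c⁷/(ℏG²) = 4.632 × 10^113 J/m³
atomic unit of energy density: u_au = E_h/a₀³ = m_e⁴e¹⁰/((4πε₀)⁵ℏ⁸) = 2.929 × 10^13 J/m³
2.96 × 10^3 × 4.632 × 10^113 / 2.929 × 10^13 = 4.681 × 10^103

4.681 × 10^103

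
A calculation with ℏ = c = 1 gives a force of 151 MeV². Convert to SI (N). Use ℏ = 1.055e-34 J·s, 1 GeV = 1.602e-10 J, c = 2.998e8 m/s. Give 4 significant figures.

122.5 N

Force is [E]/[L] = [E]²/(ℏc); restore (ℏc)⁻¹.
1 GeV² → 1/(ℏc) × (1 GeV in J)² = 8.114e5 N.
Convert the energy scale: 151 MeV² = 1.51e-4 GeV².
Result: 1.51e-4 × 8.114e5 = 122.5 N.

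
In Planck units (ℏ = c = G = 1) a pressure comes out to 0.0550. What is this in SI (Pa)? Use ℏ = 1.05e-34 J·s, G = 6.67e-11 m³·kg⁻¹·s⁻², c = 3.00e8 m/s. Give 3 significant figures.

2.57e112 Pa

One Planck pressure: p_P = c⁷/(ℏG²) = 4.68e113 Pa.
0.0550 × 4.68e113 Pa = 2.57e112 Pa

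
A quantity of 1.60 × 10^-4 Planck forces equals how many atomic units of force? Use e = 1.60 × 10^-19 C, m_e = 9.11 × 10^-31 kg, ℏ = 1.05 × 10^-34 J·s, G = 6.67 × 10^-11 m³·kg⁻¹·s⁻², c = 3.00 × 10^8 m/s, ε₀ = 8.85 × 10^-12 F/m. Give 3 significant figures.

2.33 × 10^47

Planck force: F_P = c⁴/G = 1.21 × 10^44 N
atomic unit of force: F_au = E_h/a₀ = m_e²e⁶/((4πε₀)³ℏ⁴) = 8.33 × 10^-8 N
1.60 × 10^-4 × 1.21 × 10^44 / 8.33 × 10^-8 = 2.33 × 10^47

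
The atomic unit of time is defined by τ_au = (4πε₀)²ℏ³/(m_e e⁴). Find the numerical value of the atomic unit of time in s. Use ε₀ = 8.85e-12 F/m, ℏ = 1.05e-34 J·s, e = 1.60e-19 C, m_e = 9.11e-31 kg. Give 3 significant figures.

τ_au = (4πε₀)²ℏ³/(m_e e⁴)
E_h = 4.38e-18 J
ℏ/E_h = 2.40e-17 s

2.40e-17 s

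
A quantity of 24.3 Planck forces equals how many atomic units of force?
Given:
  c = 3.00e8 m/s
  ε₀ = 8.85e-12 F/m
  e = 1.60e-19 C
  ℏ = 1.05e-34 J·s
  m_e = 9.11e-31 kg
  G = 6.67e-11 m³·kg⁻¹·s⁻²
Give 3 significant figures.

Planck force: F_P = c⁴/G = 1.21e44 N
atomic unit of force: F_au = E_h/a₀ = m_e²e⁶/((4πε₀)³ℏ⁴) = 8.33e-8 N
24.3 × 1.21e44 / 8.33e-8 = 3.54e52

3.54e52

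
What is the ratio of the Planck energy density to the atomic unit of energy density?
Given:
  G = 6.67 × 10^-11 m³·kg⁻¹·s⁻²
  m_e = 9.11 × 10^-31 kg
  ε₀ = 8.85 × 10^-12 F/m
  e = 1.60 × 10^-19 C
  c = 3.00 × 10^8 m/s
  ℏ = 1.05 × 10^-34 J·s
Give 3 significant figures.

1.55 × 10^100

Planck energy density: u_P = c⁷/(ℏG²) = 4.68 × 10^113 J/m³
atomic unit of energy density: u_au = E_h/a₀³ = m_e⁴e¹⁰/((4πε₀)⁵ℏ⁸) = 3.01 × 10^13 J/m³
ratio = 4.68 × 10^113 / 3.01 × 10^13 = 1.55 × 10^100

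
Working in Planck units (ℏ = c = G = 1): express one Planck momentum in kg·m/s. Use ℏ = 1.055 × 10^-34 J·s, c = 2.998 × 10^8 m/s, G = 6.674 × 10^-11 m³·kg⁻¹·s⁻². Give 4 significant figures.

6.527 kg·m/s

From ℏ = c = G = 1 the momentum scale is p_P = √(ℏc³/G).
  = √(42.60)
  = 6.527 kg·m/s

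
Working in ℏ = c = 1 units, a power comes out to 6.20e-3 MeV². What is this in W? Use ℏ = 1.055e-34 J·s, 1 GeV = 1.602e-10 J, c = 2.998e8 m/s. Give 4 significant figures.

Power is [E]/[T] = [E]²/ℏ.
1 GeV² → 1/ℏ × (1 GeV in J)² = 2.433e14 W.
Convert the energy scale: 6.20e-3 MeV² = 6.20e-9 GeV².
Result: 6.20e-9 × 2.433e14 = 1.508e6 W.

1.508e6 W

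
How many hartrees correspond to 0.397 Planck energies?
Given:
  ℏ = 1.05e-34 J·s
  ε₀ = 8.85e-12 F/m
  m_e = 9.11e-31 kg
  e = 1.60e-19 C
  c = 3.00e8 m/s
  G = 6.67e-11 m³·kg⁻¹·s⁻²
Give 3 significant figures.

Planck energy: E_P = √(ℏc⁵/G) = 1.96e9 J
hartree: E_h = m_e e⁴/(4πε₀ℏ)² = 4.38e-18 J
0.397 × 1.96e9 / 4.38e-18 = 1.77e26

1.77e26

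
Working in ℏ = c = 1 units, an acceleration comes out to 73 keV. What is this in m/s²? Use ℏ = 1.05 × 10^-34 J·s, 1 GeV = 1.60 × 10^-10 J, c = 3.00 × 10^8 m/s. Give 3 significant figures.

Acceleration is [L]/[T]² = c·[E]/ℏ.
1 GeV → c/ℏ × (1 GeV in J) = 4.57 × 10^32 m/s².
Convert the energy scale: 73 keV = 7.30 × 10^-5 GeV.
Result: 7.30 × 10^-5 × 4.57 × 10^32 = 3.34 × 10^28 m/s².

3.34 × 10^28 m/s²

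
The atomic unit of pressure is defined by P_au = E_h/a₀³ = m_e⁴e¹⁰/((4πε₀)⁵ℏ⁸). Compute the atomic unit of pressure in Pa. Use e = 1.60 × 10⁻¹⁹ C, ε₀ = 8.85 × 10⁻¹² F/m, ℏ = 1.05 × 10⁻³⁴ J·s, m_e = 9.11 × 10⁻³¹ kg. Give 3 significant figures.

3.01 × 10¹³ Pa

P_au = E_h/a₀³ = m_e⁴e¹⁰/((4πε₀)⁵ℏ⁸)
E_h = 4.38 × 10⁻¹⁸ J
a₀ = 5.26 × 10⁻¹¹ m
E_h/a₀³ = 3.01 × 10¹³ Pa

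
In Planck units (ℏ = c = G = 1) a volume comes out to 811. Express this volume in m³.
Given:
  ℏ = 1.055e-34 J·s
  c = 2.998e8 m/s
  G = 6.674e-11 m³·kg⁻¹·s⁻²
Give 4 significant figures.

One Planck volume: V_P = (ℏG/c³)^(3/2) = 4.224e-105 m³.
811 × 4.224e-105 m³ = 3.426e-102 m³

3.426e-102 m³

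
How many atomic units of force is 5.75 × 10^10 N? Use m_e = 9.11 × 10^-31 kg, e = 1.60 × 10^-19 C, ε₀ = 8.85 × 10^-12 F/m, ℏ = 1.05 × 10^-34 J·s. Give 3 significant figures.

6.90 × 10^17

atomic unit of force: F_au = E_h/a₀ = m_e²e⁶/((4πε₀)³ℏ⁴) = 8.33 × 10^-8 N.
5.75 × 10^10 / 8.33 × 10^-8 = 6.90 × 10^17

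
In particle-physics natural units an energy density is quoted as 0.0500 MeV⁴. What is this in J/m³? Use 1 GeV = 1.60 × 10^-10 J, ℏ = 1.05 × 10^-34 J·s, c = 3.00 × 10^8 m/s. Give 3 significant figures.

1.05 × 10^24 J/m³

[E]/[L]³ = [E]⁴/(ℏc)³; restore (ℏc)⁻³.
1 GeV⁴ → 1/(ℏc)³ × (1 GeV in J)⁴ = 2.10 × 10^37 J/m³.
Convert the energy scale: 0.0500 MeV⁴ = 5.00 × 10^-14 GeV⁴.
Result: 5.00 × 10^-14 × 2.10 × 10^37 = 1.05 × 10^24 J/m³.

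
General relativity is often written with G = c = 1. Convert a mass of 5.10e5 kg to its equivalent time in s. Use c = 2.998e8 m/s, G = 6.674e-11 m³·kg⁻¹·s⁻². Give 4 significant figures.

1.263e-30 s

Mass → time via G/c³.
5.10e5 kg × (G/c³) = 1.263e-30 s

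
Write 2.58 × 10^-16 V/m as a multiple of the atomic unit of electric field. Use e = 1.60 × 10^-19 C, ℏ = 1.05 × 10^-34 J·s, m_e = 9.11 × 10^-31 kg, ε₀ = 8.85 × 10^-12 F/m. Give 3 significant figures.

4.96 × 10^-28

atomic unit of electric field: E_au = E_h/(e a₀) = m_e²e⁵/((4πε₀)³ℏ⁴) = 5.20 × 10^11 V/m.
2.58 × 10^-16 / 5.20 × 10^11 = 4.96 × 10^-28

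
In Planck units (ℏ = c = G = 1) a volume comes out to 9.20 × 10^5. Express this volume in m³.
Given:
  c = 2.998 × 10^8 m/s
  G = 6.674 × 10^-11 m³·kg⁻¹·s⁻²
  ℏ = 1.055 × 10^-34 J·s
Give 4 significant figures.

One Planck volume: V_P = (ℏG/c³)^(3/2) = 4.224 × 10^-105 m³.
9.20 × 10^5 × 4.224 × 10^-105 m³ = 3.886 × 10^-99 m³

3.886 × 10^-99 m³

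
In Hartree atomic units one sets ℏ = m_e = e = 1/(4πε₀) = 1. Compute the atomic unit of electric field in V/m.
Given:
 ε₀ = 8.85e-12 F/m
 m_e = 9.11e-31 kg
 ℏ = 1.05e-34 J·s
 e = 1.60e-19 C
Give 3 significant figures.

5.20e11 V/m

E_au = E_h/(e a₀) = m_e²e⁵/((4πε₀)³ℏ⁴)
E_h = 4.38e-18 J
a₀ = 5.26e-11 m
E_h/(e·a₀) = 5.20e11 V/m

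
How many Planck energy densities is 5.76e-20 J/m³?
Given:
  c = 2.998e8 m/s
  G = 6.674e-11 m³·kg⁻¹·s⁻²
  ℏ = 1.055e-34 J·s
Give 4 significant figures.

Planck energy density: u_P = c⁷/(ℏG²) = 4.632e113 J/m³.
5.76e-20 / 4.632e113 = 1.243e-133

1.243e-133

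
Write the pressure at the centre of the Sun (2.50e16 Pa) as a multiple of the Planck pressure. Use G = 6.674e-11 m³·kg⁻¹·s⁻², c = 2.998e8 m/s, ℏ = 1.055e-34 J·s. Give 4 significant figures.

Planck pressure: p_P = c⁷/(ℏG²) = 4.632e113 Pa.
2.50e16 / 4.632e113 = 5.397e-98

5.397e-98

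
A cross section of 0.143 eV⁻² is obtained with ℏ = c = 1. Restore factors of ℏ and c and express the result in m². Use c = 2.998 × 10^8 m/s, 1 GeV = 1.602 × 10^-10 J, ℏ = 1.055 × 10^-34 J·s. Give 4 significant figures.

5.574 × 10^-15 m²

Area is [L]² = [E]⁻²·(ℏc)²; restore (ℏc)².
1 GeV⁻² → (ℏc)² × (1 GeV in J)⁻² = 3.898 × 10^-32 m².
Convert the energy scale: 0.143 eV⁻² = 1.43 × 10^17 GeV⁻².
Result: 1.43 × 10^17 × 3.898 × 10^-32 = 5.574 × 10^-15 m².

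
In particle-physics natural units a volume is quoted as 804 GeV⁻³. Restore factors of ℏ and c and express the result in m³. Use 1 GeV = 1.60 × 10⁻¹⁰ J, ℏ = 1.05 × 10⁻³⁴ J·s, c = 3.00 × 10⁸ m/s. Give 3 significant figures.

Volume is [L]³ = [E]⁻³·(ℏc)³.
1 GeV⁻³ → (ℏc)³ × (1 GeV in J)⁻³ = 7.63 × 10⁻⁴⁸ m³.
Result: 804 × 7.63 × 10⁻⁴⁸ = 6.14 × 10⁻⁴⁵ m³.

6.14 × 10⁻⁴⁵ m³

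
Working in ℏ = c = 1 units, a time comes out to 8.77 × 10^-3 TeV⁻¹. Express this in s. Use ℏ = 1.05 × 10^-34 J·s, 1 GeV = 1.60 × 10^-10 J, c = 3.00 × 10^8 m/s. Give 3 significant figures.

A time is [E]⁻¹ in ℏ=c=1; restore one factor of ℏ.
1 GeV⁻¹ → ℏ × (1 GeV in J)⁻¹ = 6.56 × 10^-25 s.
Convert the energy scale: 8.77 × 10^-3 TeV⁻¹ = 8.77 × 10^-6 GeV⁻¹.
Result: 8.77 × 10^-6 × 6.56 × 10^-25 = 5.76 × 10^-30 s.

5.76 × 10^-30 s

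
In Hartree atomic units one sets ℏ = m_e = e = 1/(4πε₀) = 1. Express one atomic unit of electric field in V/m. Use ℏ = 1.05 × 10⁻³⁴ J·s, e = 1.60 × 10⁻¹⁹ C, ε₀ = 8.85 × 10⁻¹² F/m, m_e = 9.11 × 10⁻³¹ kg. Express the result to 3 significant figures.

E_au = E_h/(e a₀) = m_e²e⁵/((4πε₀)³ℏ⁴)
E_h = 4.38 × 10⁻¹⁸ J
a₀ = 5.26 × 10⁻¹¹ m
E_h/(e·a₀) = 5.20 × 10¹¹ V/m

5.20 × 10¹¹ V/m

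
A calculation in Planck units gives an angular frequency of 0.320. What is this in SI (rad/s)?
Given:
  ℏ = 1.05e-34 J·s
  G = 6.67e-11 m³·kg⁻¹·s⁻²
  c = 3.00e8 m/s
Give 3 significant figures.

One Planck angular frequency: ω_P = √(c⁵/(ℏG)) = 1.86e43 rad/s.
0.320 × 1.86e43 rad/s = 5.96e42 rad/s

5.96e42 rad/s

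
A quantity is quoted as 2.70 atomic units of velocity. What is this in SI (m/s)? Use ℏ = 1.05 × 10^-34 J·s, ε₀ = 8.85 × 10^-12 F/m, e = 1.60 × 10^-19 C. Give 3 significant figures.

One atomic unit of velocity: v_au = e²/(4πε₀ℏ) = 2.19 × 10^6 m/s.
2.70 × 2.19 × 10^6 m/s = 5.92 × 10^6 m/s

5.92 × 10^6 m/s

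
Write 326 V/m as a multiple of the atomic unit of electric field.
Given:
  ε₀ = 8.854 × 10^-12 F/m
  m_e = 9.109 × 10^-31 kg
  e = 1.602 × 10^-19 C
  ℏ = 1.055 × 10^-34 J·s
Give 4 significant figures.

atomic unit of electric field: E_au = E_h/(e a₀) = m_e²e⁵/((4πε₀)³ℏ⁴) = 5.131 × 10^11 V/m.
326 / 5.131 × 10^11 = 6.354 × 10^-10

6.354 × 10^-10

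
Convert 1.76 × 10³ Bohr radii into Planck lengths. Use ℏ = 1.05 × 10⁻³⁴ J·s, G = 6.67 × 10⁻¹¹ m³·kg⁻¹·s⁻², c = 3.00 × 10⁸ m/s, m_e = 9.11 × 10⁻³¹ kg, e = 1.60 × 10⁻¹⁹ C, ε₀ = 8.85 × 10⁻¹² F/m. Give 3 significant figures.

Bohr radius: a₀ = 4πε₀ℏ²/(m_e e²) = 5.26 × 10⁻¹¹ m
Planck length: ℓ_P = √(ℏG/c³) = 1.61 × 10⁻³⁵ m
1.76 × 10³ × 5.26 × 10⁻¹¹ / 1.61 × 10⁻³⁵ = 5.75 × 10²⁷

5.75 × 10²⁷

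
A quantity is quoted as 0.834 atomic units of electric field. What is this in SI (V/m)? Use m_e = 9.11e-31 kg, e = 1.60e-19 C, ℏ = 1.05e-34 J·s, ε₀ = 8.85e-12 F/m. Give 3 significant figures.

One atomic unit of electric field: E_au = E_h/(e a₀) = m_e²e⁵/((4πε₀)³ℏ⁴) = 5.20e11 V/m.
0.834 × 5.20e11 V/m = 4.34e11 V/m

4.34e11 V/m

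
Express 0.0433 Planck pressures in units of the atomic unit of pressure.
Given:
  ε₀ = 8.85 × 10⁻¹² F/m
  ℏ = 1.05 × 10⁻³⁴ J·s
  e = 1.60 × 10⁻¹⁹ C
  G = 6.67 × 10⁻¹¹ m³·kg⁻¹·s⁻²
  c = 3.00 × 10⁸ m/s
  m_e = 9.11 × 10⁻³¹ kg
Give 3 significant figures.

Planck pressure: p_P = c⁷/(ℏG²) = 4.68 × 10¹¹³ Pa
atomic unit of pressure: P_au = E_h/a₀³ = m_e⁴e¹⁰/((4πε₀)⁵ℏ⁸) = 3.01 × 10¹³ Pa
0.0433 × 4.68 × 10¹¹³ / 3.01 × 10¹³ = 6.73 × 10⁹⁸

6.73 × 10⁹⁸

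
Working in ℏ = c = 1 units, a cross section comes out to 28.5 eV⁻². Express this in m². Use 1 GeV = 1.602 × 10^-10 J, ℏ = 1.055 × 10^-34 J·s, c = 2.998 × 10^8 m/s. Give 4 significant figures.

1.111 × 10^-12 m²

Area is [L]² = [E]⁻²·(ℏc)²; restore (ℏc)².
1 GeV⁻² → (ℏc)² × (1 GeV in J)⁻² = 3.898 × 10^-32 m².
Convert the energy scale: 28.5 eV⁻² = 2.85 × 10^19 GeV⁻².
Result: 2.85 × 10^19 × 3.898 × 10^-32 = 1.111 × 10^-12 m².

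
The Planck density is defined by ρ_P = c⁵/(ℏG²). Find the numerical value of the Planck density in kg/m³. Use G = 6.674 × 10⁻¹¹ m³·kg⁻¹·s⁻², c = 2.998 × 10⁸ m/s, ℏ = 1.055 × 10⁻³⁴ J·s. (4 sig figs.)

5.154 × 10⁹⁶ kg/m³

ρ_P = c⁵/(ℏG²)
  = 2.422 × 10⁴² / 4.699 × 10⁻⁵⁵
  = 5.154 × 10⁹⁶ kg/m³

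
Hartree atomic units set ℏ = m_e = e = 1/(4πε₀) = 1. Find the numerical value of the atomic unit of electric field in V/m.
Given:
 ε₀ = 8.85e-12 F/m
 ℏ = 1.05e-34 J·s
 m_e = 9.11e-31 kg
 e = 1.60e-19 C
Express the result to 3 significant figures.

5.20e11 V/m

Dimensional analysis gives E_au = E_h/(e a₀) = m_e²e⁵/((4πε₀)³ℏ⁴).
E_h = 4.38e-18 J
a₀ = 5.26e-11 m
E_h/(e·a₀) = 5.20e11 V/m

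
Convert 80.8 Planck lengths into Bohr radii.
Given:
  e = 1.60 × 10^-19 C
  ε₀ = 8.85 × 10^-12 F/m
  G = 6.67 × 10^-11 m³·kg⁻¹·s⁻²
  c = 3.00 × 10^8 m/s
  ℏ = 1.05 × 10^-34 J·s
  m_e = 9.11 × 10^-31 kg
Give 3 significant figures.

Planck length: ℓ_P = √(ℏG/c³) = 1.61 × 10^-35 m
Bohr radius: a₀ = 4πε₀ℏ²/(m_e e²) = 5.26 × 10^-11 m
80.8 × 1.61 × 10^-35 / 5.26 × 10^-11 = 2.48 × 10^-23

2.48 × 10^-23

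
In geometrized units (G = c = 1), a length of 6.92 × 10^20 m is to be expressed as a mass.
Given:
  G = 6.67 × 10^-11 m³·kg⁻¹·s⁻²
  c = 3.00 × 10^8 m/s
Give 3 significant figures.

Length → mass via c²/G.
6.92 × 10^20 m × (c²/G) = 9.34 × 10^47 kg

9.34 × 10^47 kg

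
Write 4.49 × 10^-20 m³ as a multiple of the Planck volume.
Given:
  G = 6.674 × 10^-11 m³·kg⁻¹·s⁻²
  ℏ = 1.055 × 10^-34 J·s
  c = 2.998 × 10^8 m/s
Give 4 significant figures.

1.063 × 10^85

Planck volume: V_P = (ℏG/c³)^(3/2) = 4.224 × 10^-105 m³.
4.49 × 10^-20 / 4.224 × 10^-105 = 1.063 × 10^85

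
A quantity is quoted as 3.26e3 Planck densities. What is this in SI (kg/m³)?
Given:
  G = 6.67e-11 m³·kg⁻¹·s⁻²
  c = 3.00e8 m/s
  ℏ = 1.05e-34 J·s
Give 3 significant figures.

One Planck density: ρ_P = c⁵/(ℏG²) = 5.20e96 kg/m³.
3.26e3 × 5.20e96 kg/m³ = 1.70e100 kg/m³

1.70e100 kg/m³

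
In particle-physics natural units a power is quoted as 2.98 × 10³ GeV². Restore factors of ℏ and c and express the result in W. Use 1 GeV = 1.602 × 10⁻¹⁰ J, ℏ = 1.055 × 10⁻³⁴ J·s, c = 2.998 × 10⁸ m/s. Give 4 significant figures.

7.249 × 10¹⁷ W

Power is [E]/[T] = [E]²/ℏ.
1 GeV² → 1/ℏ × (1 GeV in J)² = 2.433 × 10¹⁴ W.
Result: 2.98 × 10³ × 2.433 × 10¹⁴ = 7.249 × 10¹⁷ W.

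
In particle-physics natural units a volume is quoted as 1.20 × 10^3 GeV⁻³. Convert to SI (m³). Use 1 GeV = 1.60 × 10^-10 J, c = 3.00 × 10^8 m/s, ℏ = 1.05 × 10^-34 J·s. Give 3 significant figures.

9.16 × 10^-45 m³

Volume is [L]³ = [E]⁻³·(ℏc)³.
1 GeV⁻³ → (ℏc)³ × (1 GeV in J)⁻³ = 7.63 × 10^-48 m³.
Result: 1.20 × 10^3 × 7.63 × 10^-48 = 9.16 × 10^-45 m³.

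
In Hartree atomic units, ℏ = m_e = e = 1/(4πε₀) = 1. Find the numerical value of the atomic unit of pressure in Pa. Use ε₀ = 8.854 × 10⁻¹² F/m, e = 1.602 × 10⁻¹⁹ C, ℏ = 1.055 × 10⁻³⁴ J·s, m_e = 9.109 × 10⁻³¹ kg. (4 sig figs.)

The unique combination of the constants set to 1 with dimensions of pressure is P_au = E_h/a₀³ = m_e⁴e¹⁰/((4πε₀)⁵ℏ⁸).
E_h = 4.354 × 10⁻¹⁸ J
a₀ = 5.297 × 10⁻¹¹ m
E_h/a₀³ = 2.929 × 10¹³ Pa

2.929 × 10¹³ Pa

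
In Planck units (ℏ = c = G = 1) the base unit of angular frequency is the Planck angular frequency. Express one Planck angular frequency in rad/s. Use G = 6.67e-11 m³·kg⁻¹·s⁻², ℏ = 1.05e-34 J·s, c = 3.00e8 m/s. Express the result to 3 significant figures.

1.86e43 rad/s

ω_P = √(c⁵/(ℏG))
  = √(3.47e86)
  = 1.86e43 rad/s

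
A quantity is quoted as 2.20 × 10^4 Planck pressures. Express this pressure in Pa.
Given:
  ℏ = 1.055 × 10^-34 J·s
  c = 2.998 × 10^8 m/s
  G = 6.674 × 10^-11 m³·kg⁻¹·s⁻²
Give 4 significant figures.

One Planck pressure: p_P = c⁷/(ℏG²) = 4.632 × 10^113 Pa.
2.20 × 10^4 × 4.632 × 10^113 Pa = 1.019 × 10^118 Pa

1.019 × 10^118 Pa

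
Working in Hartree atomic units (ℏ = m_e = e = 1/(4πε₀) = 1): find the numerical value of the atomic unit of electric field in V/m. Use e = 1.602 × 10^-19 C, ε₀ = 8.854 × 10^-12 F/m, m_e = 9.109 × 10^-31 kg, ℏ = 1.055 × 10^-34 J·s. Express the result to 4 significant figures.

5.131 × 10^11 V/m

The unique combination of the constants set to 1 with dimensions of electric field is E_au = E_h/(e a₀) = m_e²e⁵/((4πε₀)³ℏ⁴).
E_h = 4.354 × 10^-18 J
a₀ = 5.297 × 10^-11 m
E_h/(e·a₀) = 5.131 × 10^11 V/m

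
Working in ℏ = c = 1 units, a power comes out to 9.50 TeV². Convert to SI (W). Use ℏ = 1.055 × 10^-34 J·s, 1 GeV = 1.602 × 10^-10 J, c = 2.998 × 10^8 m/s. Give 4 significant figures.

2.311 × 10^21 W

Power is [E]/[T] = [E]²/ℏ.
1 GeV² → 1/ℏ × (1 GeV in J)² = 2.433 × 10^14 W.
Convert the energy scale: 9.50 TeV² = 9.50 × 10^6 GeV².
Result: 9.50 × 10^6 × 2.433 × 10^14 = 2.311 × 10^21 W.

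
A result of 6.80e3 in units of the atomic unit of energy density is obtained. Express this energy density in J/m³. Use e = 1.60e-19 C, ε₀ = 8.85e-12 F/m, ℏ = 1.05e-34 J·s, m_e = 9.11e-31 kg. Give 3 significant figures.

One atomic unit of energy density: u_au = E_h/a₀³ = m_e⁴e¹⁰/((4πε₀)⁵ℏ⁸) = 3.01e13 J/m³.
6.80e3 × 3.01e13 J/m³ = 2.05e17 J/m³

2.05e17 J/m³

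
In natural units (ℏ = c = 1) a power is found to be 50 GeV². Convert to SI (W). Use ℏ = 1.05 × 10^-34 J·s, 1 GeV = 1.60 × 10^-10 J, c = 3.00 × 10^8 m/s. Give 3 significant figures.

Power is [E]/[T] = [E]²/ℏ.
1 GeV² → 1/ℏ × (1 GeV in J)² = 2.44 × 10^14 W.
Result: 50 × 2.44 × 10^14 = 1.22 × 10^16 W.

1.22 × 10^16 W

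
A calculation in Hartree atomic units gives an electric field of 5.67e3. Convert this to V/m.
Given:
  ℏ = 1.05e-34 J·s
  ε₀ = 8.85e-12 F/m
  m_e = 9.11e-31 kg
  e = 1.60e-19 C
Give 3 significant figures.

One atomic unit of electric field: E_au = E_h/(e a₀) = m_e²e⁵/((4πε₀)³ℏ⁴) = 5.20e11 V/m.
5.67e3 × 5.20e11 V/m = 2.95e15 V/m

2.95e15 V/m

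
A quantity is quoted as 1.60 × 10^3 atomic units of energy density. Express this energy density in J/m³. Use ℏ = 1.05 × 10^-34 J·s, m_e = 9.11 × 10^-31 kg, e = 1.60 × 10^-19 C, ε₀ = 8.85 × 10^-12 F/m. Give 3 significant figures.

One atomic unit of energy density: u_au = E_h/a₀³ = m_e⁴e¹⁰/((4πε₀)⁵ℏ⁸) = 3.01 × 10^13 J/m³.
1.60 × 10^3 × 3.01 × 10^13 J/m³ = 4.82 × 10^16 J/m³

4.82 × 10^16 J/m³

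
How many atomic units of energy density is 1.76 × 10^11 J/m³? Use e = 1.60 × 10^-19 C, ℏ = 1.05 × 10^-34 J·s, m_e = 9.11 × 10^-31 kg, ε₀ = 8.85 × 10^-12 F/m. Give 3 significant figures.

atomic unit of energy density: u_au = E_h/a₀³ = m_e⁴e¹⁰/((4πε₀)⁵ℏ⁸) = 3.01 × 10^13 J/m³.
1.76 × 10^11 / 3.01 × 10^13 = 5.84 × 10^-3

5.84 × 10^-3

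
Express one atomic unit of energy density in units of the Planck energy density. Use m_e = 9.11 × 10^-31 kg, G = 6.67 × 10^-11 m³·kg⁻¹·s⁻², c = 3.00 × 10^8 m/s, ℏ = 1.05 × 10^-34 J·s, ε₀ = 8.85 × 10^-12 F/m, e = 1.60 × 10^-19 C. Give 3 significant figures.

atomic unit of energy density: u_au = E_h/a₀³ = m_e⁴e¹⁰/((4πε₀)⁵ℏ⁸) = 3.01 × 10^13 J/m³
Planck energy density: u_P = c⁷/(ℏG²) = 4.68 × 10^113 J/m³
ratio = 3.01 × 10^13 / 4.68 × 10^113 = 6.44 × 10^-101

6.44 × 10^-101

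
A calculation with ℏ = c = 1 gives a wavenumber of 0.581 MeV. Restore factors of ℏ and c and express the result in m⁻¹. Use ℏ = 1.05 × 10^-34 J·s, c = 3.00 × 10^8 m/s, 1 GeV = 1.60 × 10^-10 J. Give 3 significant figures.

2.95 × 10^12 m⁻¹

Inverse length is [E]/(ℏc).
1 GeV → 1/(ℏc) × (1 GeV in J) = 5.08 × 10^15 m⁻¹.
Convert the energy scale: 0.581 MeV = 5.81 × 10^-4 GeV.
Result: 5.81 × 10^-4 × 5.08 × 10^15 = 2.95 × 10^12 m⁻¹.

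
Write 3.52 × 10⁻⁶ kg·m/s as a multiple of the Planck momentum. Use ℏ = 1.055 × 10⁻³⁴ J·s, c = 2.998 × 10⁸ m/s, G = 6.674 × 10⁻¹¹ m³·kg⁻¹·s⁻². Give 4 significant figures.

Planck momentum: p_P = √(ℏc³/G) = 6.527 kg·m/s.
3.52 × 10⁻⁶ / 6.527 = 5.393 × 10⁻⁷

5.393 × 10⁻⁷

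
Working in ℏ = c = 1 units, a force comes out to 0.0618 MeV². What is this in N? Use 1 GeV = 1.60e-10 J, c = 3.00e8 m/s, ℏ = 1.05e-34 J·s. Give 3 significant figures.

Force is [E]/[L] = [E]²/(ℏc); restore (ℏc)⁻¹.
1 GeV² → 1/(ℏc) × (1 GeV in J)² = 8.13e5 N.
Convert the energy scale: 0.0618 MeV² = 6.18e-8 GeV².
Result: 6.18e-8 × 8.13e5 = 0.0502 N.

0.0502 N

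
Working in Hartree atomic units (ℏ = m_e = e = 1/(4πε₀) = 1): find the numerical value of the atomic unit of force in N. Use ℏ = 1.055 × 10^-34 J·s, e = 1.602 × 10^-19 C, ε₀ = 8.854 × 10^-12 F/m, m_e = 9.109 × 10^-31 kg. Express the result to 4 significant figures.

From ℏ = m_e = e = 1/(4πε₀) = 1 the force scale is F_au = E_h/a₀ = m_e²e⁶/((4πε₀)³ℏ⁴).
E_h = 4.354 × 10^-18 J
a₀ = 5.297 × 10^-11 m
E_h/a₀ = 8.220 × 10^-8 N

8.220 × 10^-8 N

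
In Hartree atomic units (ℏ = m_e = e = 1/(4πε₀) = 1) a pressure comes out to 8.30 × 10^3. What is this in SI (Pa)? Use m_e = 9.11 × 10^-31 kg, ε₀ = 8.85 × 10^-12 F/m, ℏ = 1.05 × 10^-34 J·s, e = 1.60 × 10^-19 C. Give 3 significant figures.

2.50 × 10^17 Pa

One atomic unit of pressure: P_au = E_h/a₀³ = m_e⁴e¹⁰/((4πε₀)⁵ℏ⁸) = 3.01 × 10^13 Pa.
8.30 × 10^3 × 3.01 × 10^13 Pa = 2.50 × 10^17 Pa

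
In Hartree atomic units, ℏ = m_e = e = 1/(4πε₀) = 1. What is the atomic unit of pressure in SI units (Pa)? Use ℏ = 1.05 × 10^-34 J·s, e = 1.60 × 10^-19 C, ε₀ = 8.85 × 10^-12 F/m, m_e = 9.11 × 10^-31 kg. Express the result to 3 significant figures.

The unique combination of the constants set to 1 with dimensions of pressure is P_au = E_h/a₀³ = m_e⁴e¹⁰/((4πε₀)⁵ℏ⁸).
E_h = 4.38 × 10^-18 J
a₀ = 5.26 × 10^-11 m
E_h/a₀³ = 3.01 × 10^13 Pa

3.01 × 10^13 Pa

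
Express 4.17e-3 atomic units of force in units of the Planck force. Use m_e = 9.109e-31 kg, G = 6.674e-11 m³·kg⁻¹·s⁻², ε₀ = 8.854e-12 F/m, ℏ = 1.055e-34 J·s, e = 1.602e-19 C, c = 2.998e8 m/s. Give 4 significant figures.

2.832e-54

atomic unit of force: F_au = E_h/a₀ = m_e²e⁶/((4πε₀)³ℏ⁴) = 8.220e-8 N
Planck force: F_P = c⁴/G = 1.210e44 N
4.17e-3 × 8.220e-8 / 1.210e44 = 2.832e-54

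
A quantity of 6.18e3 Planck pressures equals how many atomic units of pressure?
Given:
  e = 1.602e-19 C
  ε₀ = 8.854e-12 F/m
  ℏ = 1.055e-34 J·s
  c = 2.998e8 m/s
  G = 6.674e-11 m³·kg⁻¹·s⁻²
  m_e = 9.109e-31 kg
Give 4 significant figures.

Planck pressure: p_P = c⁷/(ℏG²) = 4.632e113 Pa
atomic unit of pressure: P_au = E_h/a₀³ = m_e⁴e¹⁰/((4πε₀)⁵ℏ⁸) = 2.929e13 Pa
6.18e3 × 4.632e113 / 2.929e13 = 9.773e103

9.773e103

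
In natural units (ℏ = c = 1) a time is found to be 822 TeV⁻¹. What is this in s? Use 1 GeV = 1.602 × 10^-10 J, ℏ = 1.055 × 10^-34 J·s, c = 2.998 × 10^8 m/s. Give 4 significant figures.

5.413 × 10^-25 s

A time is [E]⁻¹ in ℏ=c=1; restore one factor of ℏ.
1 GeV⁻¹ → ℏ × (1 GeV in J)⁻¹ = 6.586 × 10^-25 s.
Convert the energy scale: 822 TeV⁻¹ = 0.822 GeV⁻¹.
Result: 0.822 × 6.586 × 10^-25 = 5.413 × 10^-25 s.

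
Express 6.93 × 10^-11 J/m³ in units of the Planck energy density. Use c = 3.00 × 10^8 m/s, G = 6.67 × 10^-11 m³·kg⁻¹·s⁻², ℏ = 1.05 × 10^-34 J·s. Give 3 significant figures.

1.48 × 10^-124

Planck energy density: u_P = c⁷/(ℏG²) = 4.68 × 10^113 J/m³.
6.93 × 10^-11 / 4.68 × 10^113 = 1.48 × 10^-124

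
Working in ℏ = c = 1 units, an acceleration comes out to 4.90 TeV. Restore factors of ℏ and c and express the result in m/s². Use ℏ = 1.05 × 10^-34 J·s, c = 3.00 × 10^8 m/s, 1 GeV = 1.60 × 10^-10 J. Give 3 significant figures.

Acceleration is [L]/[T]² = c·[E]/ℏ.
1 GeV → c/ℏ × (1 GeV in J) = 4.57 × 10^32 m/s².
Convert the energy scale: 4.90 TeV = 4.90 × 10^3 GeV.
Result: 4.90 × 10^3 × 4.57 × 10^32 = 2.24 × 10^36 m/s².

2.24 × 10^36 m/s²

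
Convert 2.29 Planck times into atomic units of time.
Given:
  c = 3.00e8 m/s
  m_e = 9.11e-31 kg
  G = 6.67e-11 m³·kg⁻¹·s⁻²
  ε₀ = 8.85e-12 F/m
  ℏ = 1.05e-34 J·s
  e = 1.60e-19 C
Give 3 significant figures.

Planck time: t_P = √(ℏG/c⁵) = 5.37e-44 s
atomic unit of time: τ_au = (4πε₀)²ℏ³/(m_e e⁴) = 2.40e-17 s
2.29 × 5.37e-44 / 2.40e-17 = 5.13e-27

5.13e-27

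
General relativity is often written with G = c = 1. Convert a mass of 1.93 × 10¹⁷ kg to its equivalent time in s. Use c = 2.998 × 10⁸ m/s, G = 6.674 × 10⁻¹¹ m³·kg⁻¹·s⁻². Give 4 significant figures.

4.780 × 10⁻¹⁹ s

Mass → time via G/c³.
1.93 × 10¹⁷ kg × (G/c³) = 4.780 × 10⁻¹⁹ s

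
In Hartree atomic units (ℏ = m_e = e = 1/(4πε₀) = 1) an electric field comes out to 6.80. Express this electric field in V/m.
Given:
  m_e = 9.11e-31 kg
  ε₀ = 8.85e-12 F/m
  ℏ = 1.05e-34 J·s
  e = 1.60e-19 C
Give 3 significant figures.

One atomic unit of electric field: E_au = E_h/(e a₀) = m_e²e⁵/((4πε₀)³ℏ⁴) = 5.20e11 V/m.
6.80 × 5.20e11 V/m = 3.54e12 V/m

3.54e12 V/m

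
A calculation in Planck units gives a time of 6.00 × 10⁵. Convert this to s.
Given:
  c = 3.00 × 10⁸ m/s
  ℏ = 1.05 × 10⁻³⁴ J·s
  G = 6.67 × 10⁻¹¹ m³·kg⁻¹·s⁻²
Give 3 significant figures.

3.22 × 10⁻³⁸ s

One Planck time: t_P = √(ℏG/c⁵) = 5.37 × 10⁻⁴⁴ s.
6.00 × 10⁵ × 5.37 × 10⁻⁴⁴ s = 3.22 × 10⁻³⁸ s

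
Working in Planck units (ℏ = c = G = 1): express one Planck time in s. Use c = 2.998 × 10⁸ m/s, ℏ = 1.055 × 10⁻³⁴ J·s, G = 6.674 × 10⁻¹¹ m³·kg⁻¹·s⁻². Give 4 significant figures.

The unique combination of the constants set to 1 with dimensions of time is t_P = √(ℏG/c⁵).
  = √(2.907 × 10⁻⁸⁷)
  = 5.392 × 10⁻⁴⁴ s

5.392 × 10⁻⁴⁴ s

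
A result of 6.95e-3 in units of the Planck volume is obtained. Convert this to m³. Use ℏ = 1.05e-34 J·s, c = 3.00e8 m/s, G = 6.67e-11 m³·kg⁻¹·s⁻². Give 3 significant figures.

One Planck volume: V_P = (ℏG/c³)^(3/2) = 4.18e-105 m³.
6.95e-3 × 4.18e-105 m³ = 2.90e-107 m³

2.90e-107 m³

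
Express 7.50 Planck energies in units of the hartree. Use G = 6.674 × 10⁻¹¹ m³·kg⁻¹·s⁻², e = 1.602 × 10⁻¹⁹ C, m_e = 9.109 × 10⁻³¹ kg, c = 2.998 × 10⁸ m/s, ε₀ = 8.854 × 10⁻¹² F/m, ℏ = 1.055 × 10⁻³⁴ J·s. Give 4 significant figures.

3.370 × 10²⁷

Planck energy: E_P = √(ℏc⁵/G) = 1.957 × 10⁹ J
hartree: E_h = m_e e⁴/(4πε₀ℏ)² = 4.354 × 10⁻¹⁸ J
7.50 × 1.957 × 10⁹ / 4.354 × 10⁻¹⁸ = 3.370 × 10²⁷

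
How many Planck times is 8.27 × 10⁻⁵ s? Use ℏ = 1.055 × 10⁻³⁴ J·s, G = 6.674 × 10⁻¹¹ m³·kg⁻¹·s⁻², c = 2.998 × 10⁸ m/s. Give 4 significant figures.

1.534 × 10³⁹

Planck time: t_P = √(ℏG/c⁵) = 5.392 × 10⁻⁴⁴ s.
8.27 × 10⁻⁵ / 5.392 × 10⁻⁴⁴ = 1.534 × 10³⁹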